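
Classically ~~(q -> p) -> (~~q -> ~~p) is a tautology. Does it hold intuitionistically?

Yes

This is the distribution of double negation over implication, which is intuitionistically derivable.
Assume ~~(q -> p) and ~~q; suppose ~p. Then q -> p would give ~q (by contraposition), contradicting ~~q; so ~(q -> p), contradicting ~~(q -> p). Hence ~~p.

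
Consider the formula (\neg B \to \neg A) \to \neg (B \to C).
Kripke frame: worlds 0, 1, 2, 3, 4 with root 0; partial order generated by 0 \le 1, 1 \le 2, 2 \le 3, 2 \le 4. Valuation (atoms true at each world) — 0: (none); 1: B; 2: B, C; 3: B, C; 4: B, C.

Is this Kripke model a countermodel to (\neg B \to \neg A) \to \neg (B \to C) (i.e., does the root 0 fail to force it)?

0 \nVdash (\neg B \to \neg A) \to \neg (B \to C): already at 0 itself, 0 \Vdash \neg B \to \neg A but 0 \nVdash \neg (B \to C).
0 \nVdash \neg (B \to C) since 2 is accessible from 0 and 2 \Vdash B \to C.
2 \Vdash B \to C: every world accessible from 2 that forces B (namely 2, 3, 4) also forces C.
So the root 0 does not force (\neg B \to \neg A) \to \neg (B \to C); the model is a countermodel.

Yes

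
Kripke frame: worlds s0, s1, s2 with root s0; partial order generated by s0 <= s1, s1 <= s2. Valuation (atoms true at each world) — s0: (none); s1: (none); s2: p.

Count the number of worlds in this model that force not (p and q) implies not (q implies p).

s0: does not force it — s0 does not force not (p and q) implies not (q implies p): already at s0 itself, s0 forces not (p and q) but s0 does not force not (q implies p).
s1: does not force it — s1 does not force not (p and q) implies not (q implies p): already at s1 itself, s1 forces not (p and q) but s1 does not force not (q implies p).
s2: does not force it.
Worlds forcing the formula: { }.

0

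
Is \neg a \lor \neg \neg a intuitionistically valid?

No

This is the weak law of excluded middle, which is not intuitionistically valid.
A Kripke countermodel: worlds u, v, w; order generated by u \le v, u \le w; atoms true at each world — u:{}; v:{a}; w:{}.
u \nVdash \neg a \lor \neg \neg a: neither disjunct is forced at u.
u \nVdash \neg a since v is accessible from u and v \Vdash a.
So the root u does not force the formula.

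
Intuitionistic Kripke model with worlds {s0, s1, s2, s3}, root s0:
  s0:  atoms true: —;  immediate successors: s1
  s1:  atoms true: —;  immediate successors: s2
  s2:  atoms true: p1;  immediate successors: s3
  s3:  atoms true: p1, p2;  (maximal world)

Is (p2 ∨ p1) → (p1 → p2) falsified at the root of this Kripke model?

Yes

s0 ⊮ (p2 ∨ p1) → (p1 → p2): at the accessible world s2, s2 ⊩ p2 ∨ p1 but s2 ⊮ p1 → p2.
s2 ⊮ p1 → p2: already at s2 itself, s2 ⊩ p1 but s2 ⊮ p2.
s2 lacks atom p2, so s2 ⊮ p2.
So the root s0 does not force (p2 ∨ p1) → (p1 → p2); the model is a countermodel.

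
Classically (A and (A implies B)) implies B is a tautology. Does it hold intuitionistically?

Yes

This is modus ponens in implicational form, which is intuitionistically derivable.
If a world forces A and A implies B, then applying the implication at that world (which is accessible from itself) gives B.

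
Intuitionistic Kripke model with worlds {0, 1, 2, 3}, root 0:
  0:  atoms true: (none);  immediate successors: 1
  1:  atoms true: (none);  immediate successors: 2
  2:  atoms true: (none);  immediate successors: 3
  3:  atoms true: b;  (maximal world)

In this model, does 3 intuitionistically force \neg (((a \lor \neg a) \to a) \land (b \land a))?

Yes

3 \Vdash \neg (((a \lor \neg a) \to a) \land (b \land a)): no world accessible from 3 forces ((a \lor \neg a) \to a) \land (b \land a).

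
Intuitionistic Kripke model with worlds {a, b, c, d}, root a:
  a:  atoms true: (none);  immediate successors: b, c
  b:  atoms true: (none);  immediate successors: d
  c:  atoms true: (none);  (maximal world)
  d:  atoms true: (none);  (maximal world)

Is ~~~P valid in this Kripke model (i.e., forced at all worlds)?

a ||- ~~~P: no world accessible from a forces ~~P.
Since the root a forces ~~~P and forcing is persistent (monotone upward), every world forces it.

Yes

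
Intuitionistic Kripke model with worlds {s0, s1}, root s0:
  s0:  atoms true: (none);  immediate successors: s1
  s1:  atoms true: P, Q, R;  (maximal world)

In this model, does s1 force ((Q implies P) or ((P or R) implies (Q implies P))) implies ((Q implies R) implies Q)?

s1 forces ((Q implies P) or ((P or R) implies (Q implies P))) implies ((Q implies R) implies Q): every world accessible from s1 that forces (Q implies P) or ((P or R) implies (Q implies P)) (namely s1) also forces (Q implies R) implies Q.

Yes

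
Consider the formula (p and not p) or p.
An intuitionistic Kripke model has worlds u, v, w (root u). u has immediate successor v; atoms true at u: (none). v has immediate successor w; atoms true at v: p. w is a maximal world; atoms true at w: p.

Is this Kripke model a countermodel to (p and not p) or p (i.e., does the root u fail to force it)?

Yes

u does not force (p and not p) or p: neither disjunct is forced at u.
u does not force p and not p since u fails p.
So the root u does not force (p and not p) or p; the model is a countermodel.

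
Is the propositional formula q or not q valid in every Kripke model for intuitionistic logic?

This is the law of excluded middle, which is not intuitionistically valid.
A Kripke countermodel: worlds a, b; order generated by a <= b; atoms true at each world — a:{}; b:{q}.
a does not force q or not q: neither disjunct is forced at a.
a lacks atom q, so a does not force q.
So the root a does not force the formula.

No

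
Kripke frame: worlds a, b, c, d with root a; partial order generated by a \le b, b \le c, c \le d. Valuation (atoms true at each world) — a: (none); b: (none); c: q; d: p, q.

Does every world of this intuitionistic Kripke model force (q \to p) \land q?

Not every world: a \nVdash (q \to p) \land q.
a \nVdash (q \to p) \land q since a fails q \to p.

No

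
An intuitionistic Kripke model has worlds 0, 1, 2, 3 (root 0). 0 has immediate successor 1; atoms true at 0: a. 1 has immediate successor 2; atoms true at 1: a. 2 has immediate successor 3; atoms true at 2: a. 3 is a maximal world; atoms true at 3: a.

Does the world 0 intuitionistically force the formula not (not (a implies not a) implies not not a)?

0 does not force not (not (a implies not a) implies not not a) since 0 is accessible from 0 and 0 forces not (a implies not a) implies not not a.
0 forces not (a implies not a) implies not not a: every world accessible from 0 that forces not (a implies not a) (namely 0, 1, 2, 3) also forces not not a.

No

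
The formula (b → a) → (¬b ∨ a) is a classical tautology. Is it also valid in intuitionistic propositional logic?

No

This is the material-implication-as-disjunction principle, which is not intuitionistically valid.
A Kripke countermodel: worlds 0, 1; order generated by 0 ≤ 1; atoms true at each world — 0:{}; 1:{a,b}.
0 ⊮ (b → a) → (¬b ∨ a): already at 0 itself, 0 ⊩ b → a but 0 ⊮ ¬b ∨ a.
0 ⊮ ¬b ∨ a: neither disjunct is forced at 0.
0 ⊮ ¬b since 1 is accessible from 0 and 1 ⊩ b.
So the root 0 does not force the formula.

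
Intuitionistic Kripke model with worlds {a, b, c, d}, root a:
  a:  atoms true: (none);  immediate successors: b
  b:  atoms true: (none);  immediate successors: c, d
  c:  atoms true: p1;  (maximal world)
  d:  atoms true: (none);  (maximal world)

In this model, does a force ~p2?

a ||- ~p2: no world accessible from a forces p2.

Yes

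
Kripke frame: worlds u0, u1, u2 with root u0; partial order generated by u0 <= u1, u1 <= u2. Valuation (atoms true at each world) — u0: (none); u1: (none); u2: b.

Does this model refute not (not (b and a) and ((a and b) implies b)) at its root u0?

Yes

u0 does not force not (not (b and a) and ((a and b) implies b)) since u0 is accessible from u0 and u0 forces not (b and a) and ((a and b) implies b).
u0 forces not (b and a) and ((a and b) implies b) since u0 forces both conjuncts.
So the root u0 does not force not (not (b and a) and ((a and b) implies b)); the model is a countermodel.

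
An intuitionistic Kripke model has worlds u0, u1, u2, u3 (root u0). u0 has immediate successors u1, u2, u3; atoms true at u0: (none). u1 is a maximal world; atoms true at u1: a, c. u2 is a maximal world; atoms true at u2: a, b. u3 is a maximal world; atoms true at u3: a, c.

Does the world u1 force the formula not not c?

u1 forces not not c: no world accessible from u1 forces not c.

Yes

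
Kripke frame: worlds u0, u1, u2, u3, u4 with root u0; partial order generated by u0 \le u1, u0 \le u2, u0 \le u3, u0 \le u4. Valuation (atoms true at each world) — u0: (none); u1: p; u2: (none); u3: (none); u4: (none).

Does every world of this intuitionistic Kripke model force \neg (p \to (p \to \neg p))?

No

Not every world: u0 \nVdash \neg (p \to (p \to \neg p)).
u0 \nVdash \neg (p \to (p \to \neg p)) since u2 is accessible from u0 and u2 \Vdash p \to (p \to \neg p).
u2 \Vdash p \to (p \to \neg p) vacuously: no world accessible from u2 forces the antecedent p.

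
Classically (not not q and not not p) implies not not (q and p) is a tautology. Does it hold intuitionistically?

Yes

This is the distribution of double negation over conjunction, which is intuitionistically derivable.
Assume not not q, not not p, and not (q and p). From q we'd get not p (since q and p is refuted), contradicting not not p; so not q, contradicting not not q.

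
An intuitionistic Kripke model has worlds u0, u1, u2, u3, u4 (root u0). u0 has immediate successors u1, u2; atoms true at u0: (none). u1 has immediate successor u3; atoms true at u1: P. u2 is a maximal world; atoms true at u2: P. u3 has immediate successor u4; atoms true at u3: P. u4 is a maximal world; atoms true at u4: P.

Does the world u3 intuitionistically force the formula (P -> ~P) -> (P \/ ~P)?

u3 ||- (P -> ~P) -> (P \/ ~P) vacuously: no world accessible from u3 forces the antecedent P -> ~P.

Yes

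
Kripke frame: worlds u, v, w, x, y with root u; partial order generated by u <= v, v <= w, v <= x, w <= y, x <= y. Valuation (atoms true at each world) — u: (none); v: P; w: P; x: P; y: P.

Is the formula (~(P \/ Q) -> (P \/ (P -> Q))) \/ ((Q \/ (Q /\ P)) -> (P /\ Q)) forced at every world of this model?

u ||- (~(P \/ Q) -> (P \/ (P -> Q))) \/ ((Q \/ (Q /\ P)) -> (P /\ Q)) via the disjunct ~(P \/ Q) -> (P \/ (P -> Q)).
Since the root u forces (~(P \/ Q) -> (P \/ (P -> Q))) \/ ((Q \/ (Q /\ P)) -> (P /\ Q)) and forcing is persistent (monotone upward), every world forces it.

Yes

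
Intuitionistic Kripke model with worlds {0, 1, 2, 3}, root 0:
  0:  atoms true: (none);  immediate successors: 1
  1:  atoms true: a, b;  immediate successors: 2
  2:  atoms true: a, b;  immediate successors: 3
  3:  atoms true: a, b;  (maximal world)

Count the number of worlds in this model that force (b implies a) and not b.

0: does not force it — 0 does not force (b implies a) and not b since 0 fails not b.
1: does not force it — 1 does not force (b implies a) and not b since 1 fails not b.
2: does not force it.
3: does not force it.
Worlds forcing the formula: { }.

0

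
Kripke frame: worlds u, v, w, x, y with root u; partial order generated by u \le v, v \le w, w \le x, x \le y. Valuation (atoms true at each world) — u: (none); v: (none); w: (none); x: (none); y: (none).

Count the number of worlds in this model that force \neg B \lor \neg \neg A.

5

u: forces it.
v: forces it.
w: forces it.
x: forces it.
y: forces it.
Worlds forcing the formula: {u, v, w, x, y}.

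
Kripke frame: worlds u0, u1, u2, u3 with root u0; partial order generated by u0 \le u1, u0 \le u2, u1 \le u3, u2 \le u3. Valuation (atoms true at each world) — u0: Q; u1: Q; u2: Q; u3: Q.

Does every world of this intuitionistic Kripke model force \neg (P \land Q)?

Yes

u0 \Vdash \neg (P \land Q): no world accessible from u0 forces P \land Q.
Since the root u0 forces \neg (P \land Q) and forcing is persistent (monotone upward), every world forces it.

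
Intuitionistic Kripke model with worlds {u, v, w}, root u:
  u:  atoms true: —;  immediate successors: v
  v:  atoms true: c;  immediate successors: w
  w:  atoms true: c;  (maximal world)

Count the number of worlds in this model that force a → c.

u: forces it.
v: forces it.
w: forces it.
Worlds forcing the formula: {u, v, w}.

3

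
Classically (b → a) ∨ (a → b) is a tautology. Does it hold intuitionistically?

This is the Gödel–Dummett linearity axiom, which is not intuitionistically valid.
A Kripke countermodel: worlds u0, u1, u2; order generated by u0 ≤ u1, u0 ≤ u2; atoms true at each world — u0:{}; u1:{b}; u2:{a}.
u0 ⊮ (b → a) ∨ (a → b): neither disjunct is forced at u0.
u0 ⊮ b → a: at the accessible world u1, u1 ⊩ b but u1 ⊮ a.
u1 lacks atom a, so u1 ⊮ a.
So the root u0 does not force the formula.

No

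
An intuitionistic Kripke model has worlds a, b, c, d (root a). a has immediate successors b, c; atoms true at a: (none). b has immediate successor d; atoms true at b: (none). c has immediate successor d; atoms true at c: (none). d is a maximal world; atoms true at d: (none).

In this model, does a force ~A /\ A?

a ||-/- ~A /\ A since a fails A.

No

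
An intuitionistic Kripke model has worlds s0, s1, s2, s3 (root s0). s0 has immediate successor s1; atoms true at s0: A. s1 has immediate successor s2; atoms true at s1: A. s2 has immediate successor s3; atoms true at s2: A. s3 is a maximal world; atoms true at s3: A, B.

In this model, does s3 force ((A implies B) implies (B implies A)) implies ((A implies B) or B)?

Yes

s3 forces ((A implies B) implies (B implies A)) implies ((A implies B) or B): every world accessible from s3 that forces (A implies B) implies (B implies A) (namely s3) also forces (A implies B) or B.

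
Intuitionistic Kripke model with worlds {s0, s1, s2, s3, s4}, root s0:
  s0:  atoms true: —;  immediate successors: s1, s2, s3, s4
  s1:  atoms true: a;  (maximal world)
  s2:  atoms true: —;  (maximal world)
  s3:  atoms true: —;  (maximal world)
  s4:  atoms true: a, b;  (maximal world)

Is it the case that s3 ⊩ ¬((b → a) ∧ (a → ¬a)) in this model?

No

s3 ⊮ ¬((b → a) ∧ (a → ¬a)) since s3 is accessible from s3 and s3 ⊩ (b → a) ∧ (a → ¬a).
s3 ⊩ (b → a) ∧ (a → ¬a) since s3 forces both conjuncts.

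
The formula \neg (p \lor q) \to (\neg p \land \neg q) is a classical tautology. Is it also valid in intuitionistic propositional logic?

This is a constructively valid De Morgan direction (negated disjunction to conjunction of negations), which is intuitionistically derivable.
From \neg (p \lor q): if p held then p \lor q would, contradiction — so \neg p; similarly \neg q.

Yes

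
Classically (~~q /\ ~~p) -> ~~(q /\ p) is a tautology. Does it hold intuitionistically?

Yes

This is the distribution of double negation over conjunction, which is intuitionistically derivable.
Assume ~~q, ~~p, and ~(q /\ p). From q we'd get ~p (since q /\ p is refuted), contradicting ~~p; so ~q, contradicting ~~q.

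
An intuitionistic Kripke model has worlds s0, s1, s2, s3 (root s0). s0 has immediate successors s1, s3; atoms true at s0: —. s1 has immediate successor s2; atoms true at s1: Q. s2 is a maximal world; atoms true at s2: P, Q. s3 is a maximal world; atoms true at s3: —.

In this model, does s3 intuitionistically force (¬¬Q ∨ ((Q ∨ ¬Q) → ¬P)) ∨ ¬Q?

Yes

s3 ⊩ (¬¬Q ∨ ((Q ∨ ¬Q) → ¬P)) ∨ ¬Q via the disjunct ¬¬Q ∨ ((Q ∨ ¬Q) → ¬P).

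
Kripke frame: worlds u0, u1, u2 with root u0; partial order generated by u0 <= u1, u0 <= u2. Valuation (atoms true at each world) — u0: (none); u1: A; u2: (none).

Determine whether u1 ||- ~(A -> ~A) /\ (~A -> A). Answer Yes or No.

Yes

u1 ||- ~(A -> ~A) /\ (~A -> A) since u1 forces both conjuncts.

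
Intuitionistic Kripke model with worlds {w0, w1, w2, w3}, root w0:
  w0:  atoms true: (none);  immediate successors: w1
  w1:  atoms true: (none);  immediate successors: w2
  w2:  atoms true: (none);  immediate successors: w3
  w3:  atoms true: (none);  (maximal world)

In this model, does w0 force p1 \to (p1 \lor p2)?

w0 \Vdash p1 \to (p1 \lor p2) vacuously: no world accessible from w0 forces the antecedent p1.

Yes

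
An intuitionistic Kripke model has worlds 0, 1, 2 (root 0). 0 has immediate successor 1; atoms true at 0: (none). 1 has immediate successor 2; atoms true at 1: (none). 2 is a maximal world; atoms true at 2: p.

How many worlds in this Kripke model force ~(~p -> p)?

0

0: does not force it — 0 ||-/- ~(~p -> p) since 0 is accessible from 0 and 0 ||- ~p -> p.
1: does not force it — 1 ||-/- ~(~p -> p) since 1 is accessible from 1 and 1 ||- ~p -> p.
2: does not force it — 2 ||-/- ~(~p -> p) since 2 is accessible from 2 and 2 ||- ~p -> p.
Worlds forcing the formula: { }.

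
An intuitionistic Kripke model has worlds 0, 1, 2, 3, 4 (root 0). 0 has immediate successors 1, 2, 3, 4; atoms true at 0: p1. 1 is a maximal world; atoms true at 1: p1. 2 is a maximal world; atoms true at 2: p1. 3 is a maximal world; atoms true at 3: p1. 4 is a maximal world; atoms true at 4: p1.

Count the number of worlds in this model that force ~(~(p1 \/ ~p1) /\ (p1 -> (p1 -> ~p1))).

0: forces it.
1: forces it.
2: forces it.
3: forces it.
4: forces it.
Worlds forcing the formula: {0, 1, 2, 3, 4}.

5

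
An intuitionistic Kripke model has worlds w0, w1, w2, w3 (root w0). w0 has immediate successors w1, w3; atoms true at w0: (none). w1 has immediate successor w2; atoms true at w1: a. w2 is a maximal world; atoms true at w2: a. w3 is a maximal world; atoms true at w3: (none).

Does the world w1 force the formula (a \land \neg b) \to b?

w1 \nVdash (a \land \neg b) \to b: already at w1 itself, w1 \Vdash a \land \neg b but w1 \nVdash b.
w1 lacks atom b, so w1 \nVdash b.

No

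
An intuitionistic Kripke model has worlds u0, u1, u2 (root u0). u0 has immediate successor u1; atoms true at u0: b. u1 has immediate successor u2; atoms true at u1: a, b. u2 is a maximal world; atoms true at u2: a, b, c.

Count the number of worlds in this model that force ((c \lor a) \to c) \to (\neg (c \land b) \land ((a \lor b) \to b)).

0

u0: does not force it — u0 \nVdash ((c \lor a) \to c) \to (\neg (c \land b) \land ((a \lor b) \to b)): at the accessible world u2, u2 \Vdash (c \lor a) \to c but u2 \nVdash \neg (c \land b) \land ((a \lor b) \to b).
u1: does not force it — u1 \nVdash ((c \lor a) \to c) \to (\neg (c \land b) \land ((a \lor b) \to b)): at the accessible world u2, u2 \Vdash (c \lor a) \to c but u2 \nVdash \neg (c \land b) \land ((a \lor b) \to b).
u2: does not force it.
Worlds forcing the formula: { }.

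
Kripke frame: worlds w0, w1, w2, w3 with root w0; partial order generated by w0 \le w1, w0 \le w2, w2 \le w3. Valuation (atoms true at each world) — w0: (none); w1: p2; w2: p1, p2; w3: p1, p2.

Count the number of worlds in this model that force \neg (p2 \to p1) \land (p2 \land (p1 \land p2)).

0

w0: does not force it — w0 \nVdash \neg (p2 \to p1) \land (p2 \land (p1 \land p2)) since w0 fails \neg (p2 \to p1).
w1: does not force it — w1 \nVdash \neg (p2 \to p1) \land (p2 \land (p1 \land p2)) since w1 fails p2 \land (p1 \land p2).
w2: does not force it.
w3: does not force it.
Worlds forcing the formula: { }.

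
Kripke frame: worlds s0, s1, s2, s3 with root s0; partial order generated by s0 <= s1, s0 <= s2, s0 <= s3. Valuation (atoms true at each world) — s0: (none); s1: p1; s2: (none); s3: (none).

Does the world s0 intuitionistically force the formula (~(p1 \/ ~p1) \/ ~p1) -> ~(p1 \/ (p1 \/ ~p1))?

s0 ||-/- (~(p1 \/ ~p1) \/ ~p1) -> ~(p1 \/ (p1 \/ ~p1)): at the accessible world s2, s2 ||- ~(p1 \/ ~p1) \/ ~p1 but s2 ||-/- ~(p1 \/ (p1 \/ ~p1)).
s2 ||-/- ~(p1 \/ (p1 \/ ~p1)) since s2 is accessible from s2 and s2 ||- p1 \/ (p1 \/ ~p1).
s2 ||- p1 \/ (p1 \/ ~p1) via the disjunct p1 \/ ~p1.

No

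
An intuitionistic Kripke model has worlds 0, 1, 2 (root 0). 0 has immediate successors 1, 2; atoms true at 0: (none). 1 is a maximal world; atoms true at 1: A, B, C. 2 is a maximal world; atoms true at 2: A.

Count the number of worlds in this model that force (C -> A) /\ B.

1

0: does not force it — 0 ||-/- (C -> A) /\ B since 0 fails B.
1: forces it.
2: does not force it — 2 ||-/- (C -> A) /\ B since 2 fails B.
Worlds forcing the formula: {1}.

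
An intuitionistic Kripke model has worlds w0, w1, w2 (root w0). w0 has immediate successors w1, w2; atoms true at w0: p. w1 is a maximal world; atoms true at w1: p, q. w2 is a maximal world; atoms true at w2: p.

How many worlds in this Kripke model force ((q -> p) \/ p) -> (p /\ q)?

1

w0: does not force it — w0 ||-/- ((q -> p) \/ p) -> (p /\ q): already at w0 itself, w0 ||- (q -> p) \/ p but w0 ||-/- p /\ q.
w1: forces it.
w2: does not force it.
Worlds forcing the formula: {w1}.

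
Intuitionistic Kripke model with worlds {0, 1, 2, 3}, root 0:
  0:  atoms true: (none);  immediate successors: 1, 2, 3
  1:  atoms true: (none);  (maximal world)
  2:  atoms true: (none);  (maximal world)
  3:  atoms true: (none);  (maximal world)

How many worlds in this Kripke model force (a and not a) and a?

0

0: does not force it — 0 does not force (a and not a) and a since 0 fails a and not a.
1: does not force it — 1 does not force (a and not a) and a since 1 fails a and not a.
2: does not force it.
3: does not force it.
Worlds forcing the formula: { }.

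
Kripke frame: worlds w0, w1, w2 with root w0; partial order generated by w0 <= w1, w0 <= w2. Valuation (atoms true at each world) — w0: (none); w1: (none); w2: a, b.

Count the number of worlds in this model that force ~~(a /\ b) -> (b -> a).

w0: forces it.
w1: forces it.
w2: forces it.
Worlds forcing the formula: {w0, w1, w2}.

3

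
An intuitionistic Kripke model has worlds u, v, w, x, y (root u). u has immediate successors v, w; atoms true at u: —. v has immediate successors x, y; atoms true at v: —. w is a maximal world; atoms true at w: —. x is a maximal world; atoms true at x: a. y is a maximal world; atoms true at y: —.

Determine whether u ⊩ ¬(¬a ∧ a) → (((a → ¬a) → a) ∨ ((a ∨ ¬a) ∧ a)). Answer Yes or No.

No

u ⊮ ¬(¬a ∧ a) → (((a → ¬a) → a) ∨ ((a ∨ ¬a) ∧ a)): already at u itself, u ⊩ ¬(¬a ∧ a) but u ⊮ ((a → ¬a) → a) ∨ ((a ∨ ¬a) ∧ a).
u ⊮ ((a → ¬a) → a) ∨ ((a ∨ ¬a) ∧ a): neither disjunct is forced at u.
u ⊮ (a → ¬a) → a: at the accessible world w, w ⊩ a → ¬a but w ⊮ a.
w lacks atom a, so w ⊮ a.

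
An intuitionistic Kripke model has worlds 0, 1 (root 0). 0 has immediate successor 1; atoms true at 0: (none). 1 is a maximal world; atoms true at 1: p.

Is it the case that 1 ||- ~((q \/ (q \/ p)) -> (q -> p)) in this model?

1 ||-/- ~((q \/ (q \/ p)) -> (q -> p)) since 1 is accessible from 1 and 1 ||- (q \/ (q \/ p)) -> (q -> p).
1 ||- (q \/ (q \/ p)) -> (q -> p): every world accessible from 1 that forces q \/ (q \/ p) (namely 1) also forces q -> p.

No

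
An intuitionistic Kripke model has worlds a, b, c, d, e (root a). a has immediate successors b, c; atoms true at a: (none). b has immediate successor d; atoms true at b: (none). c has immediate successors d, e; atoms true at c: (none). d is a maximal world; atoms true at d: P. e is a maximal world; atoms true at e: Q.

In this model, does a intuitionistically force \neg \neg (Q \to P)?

No

a \nVdash \neg \neg (Q \to P) since e is accessible from a and e \Vdash \neg (Q \to P).
e \Vdash \neg (Q \to P): no world accessible from e forces Q \to P.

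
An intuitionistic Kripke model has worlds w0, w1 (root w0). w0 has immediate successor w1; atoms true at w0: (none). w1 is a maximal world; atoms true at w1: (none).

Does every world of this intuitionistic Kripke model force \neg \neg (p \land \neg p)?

No

Not every world: w0 \nVdash \neg \neg (p \land \neg p).
w0 \nVdash \neg \neg (p \land \neg p) since w0 is accessible from w0 and w0 \Vdash \neg (p \land \neg p).
w0 \Vdash \neg (p \land \neg p): no world accessible from w0 forces p \land \neg p.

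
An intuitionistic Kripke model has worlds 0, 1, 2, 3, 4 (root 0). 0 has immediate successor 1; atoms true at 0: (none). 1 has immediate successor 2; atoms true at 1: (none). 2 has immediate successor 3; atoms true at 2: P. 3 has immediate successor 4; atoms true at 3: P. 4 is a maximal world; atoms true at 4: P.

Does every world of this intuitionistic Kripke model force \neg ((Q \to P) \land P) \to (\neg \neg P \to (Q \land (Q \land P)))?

Yes

0 \Vdash \neg ((Q \to P) \land P) \to (\neg \neg P \to (Q \land (Q \land P))) vacuously: no world accessible from 0 forces the antecedent \neg ((Q \to P) \land P).
Since the root 0 forces \neg ((Q \to P) \land P) \to (\neg \neg P \to (Q \land (Q \land P))) and forcing is persistent (monotone upward), every world forces it.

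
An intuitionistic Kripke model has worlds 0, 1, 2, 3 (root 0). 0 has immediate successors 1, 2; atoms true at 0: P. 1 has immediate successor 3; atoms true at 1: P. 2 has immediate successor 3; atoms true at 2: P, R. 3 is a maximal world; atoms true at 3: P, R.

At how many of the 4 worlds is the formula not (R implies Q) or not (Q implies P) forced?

0: forces it.
1: forces it.
2: forces it.
3: forces it.
Worlds forcing the formula: {0, 1, 2, 3}.

4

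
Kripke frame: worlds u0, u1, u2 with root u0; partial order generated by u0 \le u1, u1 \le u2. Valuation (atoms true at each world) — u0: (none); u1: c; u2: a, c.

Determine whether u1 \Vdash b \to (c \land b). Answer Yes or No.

u1 \Vdash b \to (c \land b) vacuously: no world accessible from u1 forces the antecedent b.

Yes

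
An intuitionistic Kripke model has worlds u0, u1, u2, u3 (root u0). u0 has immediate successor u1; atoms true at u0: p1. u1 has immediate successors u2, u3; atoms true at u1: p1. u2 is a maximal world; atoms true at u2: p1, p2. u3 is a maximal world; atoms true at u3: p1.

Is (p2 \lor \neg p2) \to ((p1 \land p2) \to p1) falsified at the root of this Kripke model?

u0 \Vdash (p2 \lor \neg p2) \to ((p1 \land p2) \to p1): every world accessible from u0 that forces p2 \lor \neg p2 (namely u2, u3) also forces (p1 \land p2) \to p1.
So the root u0 forces (p2 \lor \neg p2) \to ((p1 \land p2) \to p1); the model is not a countermodel.

No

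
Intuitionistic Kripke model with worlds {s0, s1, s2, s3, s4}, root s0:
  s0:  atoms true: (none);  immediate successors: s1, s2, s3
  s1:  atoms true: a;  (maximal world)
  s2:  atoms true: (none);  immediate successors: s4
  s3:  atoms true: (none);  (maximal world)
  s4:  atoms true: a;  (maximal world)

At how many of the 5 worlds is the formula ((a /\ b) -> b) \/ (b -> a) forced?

5

s0: forces it.
s1: forces it.
s2: forces it.
s3: forces it.
s4: forces it.
Worlds forcing the formula: {s0, s1, s2, s3, s4}.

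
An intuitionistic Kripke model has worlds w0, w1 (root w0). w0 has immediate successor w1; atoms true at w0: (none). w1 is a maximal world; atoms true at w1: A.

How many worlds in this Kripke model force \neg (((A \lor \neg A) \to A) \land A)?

0

w0: does not force it — w0 \nVdash \neg (((A \lor \neg A) \to A) \land A) since w1 is accessible from w0 and w1 \Vdash ((A \lor \neg A) \to A) \land A.
w1: does not force it — w1 \nVdash \neg (((A \lor \neg A) \to A) \land A) since w1 is accessible from w1 and w1 \Vdash ((A \lor \neg A) \to A) \land A.
Worlds forcing the formula: { }.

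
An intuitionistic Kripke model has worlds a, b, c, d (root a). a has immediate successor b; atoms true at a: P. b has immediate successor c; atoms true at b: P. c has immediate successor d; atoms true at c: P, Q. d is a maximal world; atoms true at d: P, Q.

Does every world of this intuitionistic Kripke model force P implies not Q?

Not every world: a does not force P implies not Q.
a does not force P implies not Q: already at a itself, a forces P but a does not force not Q.
a does not force not Q since c is accessible from a and c forces Q.

No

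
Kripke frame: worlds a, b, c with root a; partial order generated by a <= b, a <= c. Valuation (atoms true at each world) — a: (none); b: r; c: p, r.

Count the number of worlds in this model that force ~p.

a: does not force it — a ||-/- ~p since c is accessible from a and c ||- p.
b: forces it.
c: does not force it — c ||-/- ~p since c is accessible from c and c ||- p.
Worlds forcing the formula: {b}.

1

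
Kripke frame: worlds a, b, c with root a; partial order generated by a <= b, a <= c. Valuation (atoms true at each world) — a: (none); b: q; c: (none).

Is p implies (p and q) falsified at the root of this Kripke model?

a forces p implies (p and q) vacuously: no world accessible from a forces the antecedent p.
So the root a forces p implies (p and q); the model is not a countermodel.

No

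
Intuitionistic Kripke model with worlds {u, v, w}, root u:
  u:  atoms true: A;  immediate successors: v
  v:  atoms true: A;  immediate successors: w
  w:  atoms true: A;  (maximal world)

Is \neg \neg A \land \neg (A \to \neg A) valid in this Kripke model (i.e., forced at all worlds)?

Yes

u \Vdash \neg \neg A \land \neg (A \to \neg A) since u forces both conjuncts.
Since the root u forces \neg \neg A \land \neg (A \to \neg A) and forcing is persistent (monotone upward), every world forces it.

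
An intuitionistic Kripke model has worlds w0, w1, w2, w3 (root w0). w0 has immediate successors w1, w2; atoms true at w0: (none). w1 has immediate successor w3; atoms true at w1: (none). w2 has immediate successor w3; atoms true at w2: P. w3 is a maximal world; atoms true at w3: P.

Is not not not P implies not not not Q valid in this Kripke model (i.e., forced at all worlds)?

w0 forces not not not P implies not not not Q vacuously: no world accessible from w0 forces the antecedent not not not P.
Since the root w0 forces not not not P implies not not not Q and forcing is persistent (monotone upward), every world forces it.

Yes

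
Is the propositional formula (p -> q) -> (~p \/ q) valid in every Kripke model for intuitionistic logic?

This is the material-implication-as-disjunction principle, which is not intuitionistically valid.
A Kripke countermodel: worlds a, b; order generated by a <= b; atoms true at each world — a:{}; b:{p,q}.
a ||-/- (p -> q) -> (~p \/ q): already at a itself, a ||- p -> q but a ||-/- ~p \/ q.
a ||-/- ~p \/ q: neither disjunct is forced at a.
a ||-/- ~p since b is accessible from a and b ||- p.
So the root a does not force the formula.

No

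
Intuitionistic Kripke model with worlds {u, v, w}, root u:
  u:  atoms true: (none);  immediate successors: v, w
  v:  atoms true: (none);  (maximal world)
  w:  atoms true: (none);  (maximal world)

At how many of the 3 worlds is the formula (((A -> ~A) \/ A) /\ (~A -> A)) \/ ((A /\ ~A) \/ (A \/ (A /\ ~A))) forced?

0

u: does not force it — u ||-/- (((A -> ~A) \/ A) /\ (~A -> A)) \/ ((A /\ ~A) \/ (A \/ (A /\ ~A))): neither disjunct is forced at u.
v: does not force it — v ||-/- (((A -> ~A) \/ A) /\ (~A -> A)) \/ ((A /\ ~A) \/ (A \/ (A /\ ~A))): neither disjunct is forced at v.
w: does not force it — w ||-/- (((A -> ~A) \/ A) /\ (~A -> A)) \/ ((A /\ ~A) \/ (A \/ (A /\ ~A))): neither disjunct is forced at w.
Worlds forcing the formula: { }.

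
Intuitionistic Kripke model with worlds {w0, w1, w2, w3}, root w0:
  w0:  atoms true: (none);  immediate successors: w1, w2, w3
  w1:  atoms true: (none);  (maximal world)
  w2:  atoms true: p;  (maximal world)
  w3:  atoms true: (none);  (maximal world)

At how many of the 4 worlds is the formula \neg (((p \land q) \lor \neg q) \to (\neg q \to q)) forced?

4

w0: forces it.
w1: forces it.
w2: forces it.
w3: forces it.
Worlds forcing the formula: {w0, w1, w2, w3}.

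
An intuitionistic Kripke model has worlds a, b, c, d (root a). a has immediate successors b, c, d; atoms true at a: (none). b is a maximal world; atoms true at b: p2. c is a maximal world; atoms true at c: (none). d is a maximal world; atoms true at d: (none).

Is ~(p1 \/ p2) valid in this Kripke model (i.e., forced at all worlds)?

No

Not every world: a ||-/- ~(p1 \/ p2).
a ||-/- ~(p1 \/ p2) since b is accessible from a and b ||- p1 \/ p2.
b ||- p1 \/ p2 via the disjunct p2.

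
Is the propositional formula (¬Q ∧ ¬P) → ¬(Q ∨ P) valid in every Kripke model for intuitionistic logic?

Yes

This is a constructively valid De Morgan direction (conjunction of negations to negated disjunction), which is intuitionistically derivable.
If both ¬Q and ¬P hold at a world, no accessible world forces Q or forces P, so none forces Q ∨ P.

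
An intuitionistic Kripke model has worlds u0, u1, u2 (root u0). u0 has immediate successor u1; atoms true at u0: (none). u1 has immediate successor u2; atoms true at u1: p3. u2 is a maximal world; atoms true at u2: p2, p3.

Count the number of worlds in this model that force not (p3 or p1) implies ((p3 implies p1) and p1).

u0: forces it.
u1: forces it.
u2: forces it.
Worlds forcing the formula: {u0, u1, u2}.

3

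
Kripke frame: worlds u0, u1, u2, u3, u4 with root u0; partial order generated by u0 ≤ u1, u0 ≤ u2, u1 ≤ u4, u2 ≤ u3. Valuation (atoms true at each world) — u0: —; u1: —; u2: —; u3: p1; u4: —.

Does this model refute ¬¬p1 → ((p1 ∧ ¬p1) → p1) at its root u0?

No

u0 ⊩ ¬¬p1 → ((p1 ∧ ¬p1) → p1): every world accessible from u0 that forces ¬¬p1 (namely u2, u3) also forces (p1 ∧ ¬p1) → p1.
So the root u0 forces ¬¬p1 → ((p1 ∧ ¬p1) → p1); the model is not a countermodel.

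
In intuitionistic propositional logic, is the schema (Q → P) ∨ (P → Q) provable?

No

This is the Gödel–Dummett linearity axiom, which is not intuitionistically valid.
A Kripke countermodel: worlds u, v, w; order generated by u ≤ v, u ≤ w; atoms true at each world — u:{}; v:{Q}; w:{P}.
u ⊮ (Q → P) ∨ (P → Q): neither disjunct is forced at u.
u ⊮ Q → P: at the accessible world v, v ⊩ Q but v ⊮ P.
v lacks atom P, so v ⊮ P.
So the root u does not force the formula.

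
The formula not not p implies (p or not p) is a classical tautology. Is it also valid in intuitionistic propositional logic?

No

This is a variant of double-negation elimination (deriving excluded middle from double negation), which is not intuitionistically valid.
A Kripke countermodel: worlds u0, u1; order generated by u0 <= u1; atoms true at each world — u0:{}; u1:{p}.
u0 does not force not not p implies (p or not p): already at u0 itself, u0 forces not not p but u0 does not force p or not p.
u0 does not force p or not p: neither disjunct is forced at u0.
u0 lacks atom p, so u0 does not force p.
So the root u0 does not force the formula.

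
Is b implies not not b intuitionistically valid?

This is double-negation introduction, which is intuitionistically derivable.
If a world forces b then every accessible world forces b (persistence), so none forces not b; hence not not b.

Yes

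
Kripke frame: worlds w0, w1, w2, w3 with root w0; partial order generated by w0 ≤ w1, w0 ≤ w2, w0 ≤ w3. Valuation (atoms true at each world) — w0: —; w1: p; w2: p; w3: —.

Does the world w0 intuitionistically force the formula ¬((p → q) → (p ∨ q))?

w0 ⊮ ¬((p → q) → (p ∨ q)) since w1 is accessible from w0 and w1 ⊩ (p → q) → (p ∨ q).
w1 ⊩ (p → q) → (p ∨ q) vacuously: no world accessible from w1 forces the antecedent p → q.

No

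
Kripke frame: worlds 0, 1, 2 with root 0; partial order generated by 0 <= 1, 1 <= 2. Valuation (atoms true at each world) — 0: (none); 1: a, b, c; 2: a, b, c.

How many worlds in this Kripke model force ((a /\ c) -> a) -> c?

2

0: does not force it — 0 ||-/- ((a /\ c) -> a) -> c: already at 0 itself, 0 ||- (a /\ c) -> a but 0 ||-/- c.
1: forces it.
2: forces it.
Worlds forcing the formula: {1, 2}.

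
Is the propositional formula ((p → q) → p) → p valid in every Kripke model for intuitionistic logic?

This is Peirce's law, which is not intuitionistically valid.
A Kripke countermodel: worlds w0, w1; order generated by w0 ≤ w1; atoms true at each world — w0:{}; w1:{p}.
w0 ⊮ ((p → q) → p) → p: already at w0 itself, w0 ⊩ (p → q) → p but w0 ⊮ p.
w0 lacks atom p, so w0 ⊮ p.
So the root w0 does not force the formula.

No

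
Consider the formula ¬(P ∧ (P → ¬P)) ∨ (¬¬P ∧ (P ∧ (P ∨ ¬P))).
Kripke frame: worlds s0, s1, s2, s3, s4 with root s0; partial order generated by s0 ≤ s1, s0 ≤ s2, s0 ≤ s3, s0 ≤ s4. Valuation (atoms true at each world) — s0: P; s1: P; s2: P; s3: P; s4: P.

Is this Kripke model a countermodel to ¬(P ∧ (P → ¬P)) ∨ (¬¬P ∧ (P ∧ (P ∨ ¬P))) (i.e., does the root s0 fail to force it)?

s0 ⊩ ¬(P ∧ (P → ¬P)) ∨ (¬¬P ∧ (P ∧ (P ∨ ¬P))) via the disjunct ¬(P ∧ (P → ¬P)).
So the root s0 forces ¬(P ∧ (P → ¬P)) ∨ (¬¬P ∧ (P ∧ (P ∨ ¬P))); the model is not a countermodel.

No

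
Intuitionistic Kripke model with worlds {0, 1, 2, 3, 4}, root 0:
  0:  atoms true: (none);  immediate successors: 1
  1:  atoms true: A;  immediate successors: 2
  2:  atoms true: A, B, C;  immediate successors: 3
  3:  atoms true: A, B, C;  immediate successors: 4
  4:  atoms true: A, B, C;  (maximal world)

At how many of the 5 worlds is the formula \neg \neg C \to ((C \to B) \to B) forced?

3

0: does not force it — 0 \nVdash \neg \neg C \to ((C \to B) \to B): already at 0 itself, 0 \Vdash \neg \neg C but 0 \nVdash (C \to B) \to B.
1: does not force it — 1 \nVdash \neg \neg C \to ((C \to B) \to B): already at 1 itself, 1 \Vdash \neg \neg C but 1 \nVdash (C \to B) \to B.
2: forces it.
3: forces it.
4: forces it.
Worlds forcing the formula: {2, 3, 4}.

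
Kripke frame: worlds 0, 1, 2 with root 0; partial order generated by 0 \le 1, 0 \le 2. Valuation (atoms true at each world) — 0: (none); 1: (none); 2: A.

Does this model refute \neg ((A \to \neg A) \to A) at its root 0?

Yes

0 \nVdash \neg ((A \to \neg A) \to A) since 2 is accessible from 0 and 2 \Vdash (A \to \neg A) \to A.
2 \Vdash (A \to \neg A) \to A vacuously: no world accessible from 2 forces the antecedent A \to \neg A.
So the root 0 does not force \neg ((A \to \neg A) \to A); the model is a countermodel.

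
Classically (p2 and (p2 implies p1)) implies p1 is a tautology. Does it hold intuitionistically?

Yes

This is modus ponens in implicational form, which is intuitionistically derivable.
If a world forces p2 and p2 implies p1, then applying the implication at that world (which is accessible from itself) gives p1.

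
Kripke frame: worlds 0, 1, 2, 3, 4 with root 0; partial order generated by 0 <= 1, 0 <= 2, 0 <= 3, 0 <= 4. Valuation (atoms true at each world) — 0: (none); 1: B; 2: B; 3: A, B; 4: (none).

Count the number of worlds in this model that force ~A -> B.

3

0: does not force it — 0 ||-/- ~A -> B: at the accessible world 4, 4 ||- ~A but 4 ||-/- B.
1: forces it.
2: forces it.
3: forces it.
4: does not force it — 4 ||-/- ~A -> B: already at 4 itself, 4 ||- ~A but 4 ||-/- B.
Worlds forcing the formula: {1, 2, 3}.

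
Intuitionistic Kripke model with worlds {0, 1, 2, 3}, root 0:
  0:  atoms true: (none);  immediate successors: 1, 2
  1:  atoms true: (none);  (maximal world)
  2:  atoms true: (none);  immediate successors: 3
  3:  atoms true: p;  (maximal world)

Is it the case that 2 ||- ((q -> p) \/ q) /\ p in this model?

2 ||-/- ((q -> p) \/ q) /\ p since 2 fails p.

No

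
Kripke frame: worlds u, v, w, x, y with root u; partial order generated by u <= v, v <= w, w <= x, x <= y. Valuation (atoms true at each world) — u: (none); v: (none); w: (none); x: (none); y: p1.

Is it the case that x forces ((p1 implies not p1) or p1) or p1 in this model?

x does not force ((p1 implies not p1) or p1) or p1: neither disjunct is forced at x.
x does not force (p1 implies not p1) or p1: neither disjunct is forced at x.
x does not force p1 implies not p1: at the accessible world y, y forces p1 but y does not force not p1.
y does not force not p1 since y is accessible from y and y forces p1.

No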